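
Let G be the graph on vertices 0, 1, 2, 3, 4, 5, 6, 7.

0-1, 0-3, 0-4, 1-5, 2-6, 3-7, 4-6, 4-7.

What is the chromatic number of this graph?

2

0 and 1 are adjacent, so at least 2 colors are needed.
2 colors suffice: color red → {0, 5, 6, 7}; color blue → {1, 2, 3, 4}. Every edge joins two different colors.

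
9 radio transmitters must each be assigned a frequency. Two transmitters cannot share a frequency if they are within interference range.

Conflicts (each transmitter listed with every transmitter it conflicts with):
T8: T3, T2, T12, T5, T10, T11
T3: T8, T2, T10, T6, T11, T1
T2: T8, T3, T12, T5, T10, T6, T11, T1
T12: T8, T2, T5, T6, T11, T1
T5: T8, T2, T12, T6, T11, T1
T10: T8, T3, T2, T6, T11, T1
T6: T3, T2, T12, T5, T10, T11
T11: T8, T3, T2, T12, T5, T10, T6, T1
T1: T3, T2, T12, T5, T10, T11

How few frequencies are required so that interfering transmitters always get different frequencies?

T2, T12, T5, T6, T11 are mutually in conflict, so at least 5 frequencies are needed.
A valid assignment using 5 frequencies: T8=5, T3=4, T2=1, T12=3, T5=4, T10=3, T6=5, T11=2, T1=5. No two conflicting transmitters share a frequency.

5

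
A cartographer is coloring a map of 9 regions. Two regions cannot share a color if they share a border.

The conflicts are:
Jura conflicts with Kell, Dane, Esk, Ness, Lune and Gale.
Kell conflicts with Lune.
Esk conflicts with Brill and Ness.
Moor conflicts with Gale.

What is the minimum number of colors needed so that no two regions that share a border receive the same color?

Jura, Esk, Ness are mutually in conflict, so at least 3 colors are needed.
One proper 3-coloring: Jura=1, Kell=2, Dane=2, Esk=2, Brill=1, Moor=1, Ness=3, Lune=3, Gale=2. Each listed conflict is separated.

3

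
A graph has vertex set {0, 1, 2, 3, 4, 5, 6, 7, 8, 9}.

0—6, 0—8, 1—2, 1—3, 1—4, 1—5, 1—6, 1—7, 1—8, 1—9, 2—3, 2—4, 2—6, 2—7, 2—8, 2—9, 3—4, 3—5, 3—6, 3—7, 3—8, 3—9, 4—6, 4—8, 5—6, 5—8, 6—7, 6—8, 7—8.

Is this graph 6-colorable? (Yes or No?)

Yes

The chromatic number is 6. 1, 2, 3, 4, 6, 8 are mutually adjacent (a clique of size 6), so at least 6 colors are needed.
6 colors suffice: color a → {0, 3}; color b → {8, 9}; color c → {1}; color d → {6}; color e → {2, 5}; color f → {4, 7}.
That is already a proper 6-coloring.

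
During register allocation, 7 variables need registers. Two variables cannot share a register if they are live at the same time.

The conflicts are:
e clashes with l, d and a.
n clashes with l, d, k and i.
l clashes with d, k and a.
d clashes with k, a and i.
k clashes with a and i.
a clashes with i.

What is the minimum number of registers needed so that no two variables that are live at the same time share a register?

n, d, k, i are mutually in conflict, so at least 4 registers are needed.
Using 4 registers: e=4, n=3, l=2, d=1, k=4, a=3, i=2. Each listed conflict is separated.

4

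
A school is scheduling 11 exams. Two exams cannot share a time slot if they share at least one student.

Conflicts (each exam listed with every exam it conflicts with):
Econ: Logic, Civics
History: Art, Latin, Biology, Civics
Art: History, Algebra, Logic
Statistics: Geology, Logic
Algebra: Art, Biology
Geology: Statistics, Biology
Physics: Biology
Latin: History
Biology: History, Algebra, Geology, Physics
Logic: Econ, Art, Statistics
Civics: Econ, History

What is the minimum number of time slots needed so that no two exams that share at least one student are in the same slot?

3

The cycle Logic-Econ-Civics-History-Art-Logic has odd length 5, so it cannot be 2-colored; at least 3 time slots are needed.
3 time slots suffice: Econ=2, History=2, Art=3, Statistics=3, Algebra=2, Geology=2, Physics=2, Latin=1, Biology=1, Logic=1, Civics=1. Every pair that conflicts lands in different time slots.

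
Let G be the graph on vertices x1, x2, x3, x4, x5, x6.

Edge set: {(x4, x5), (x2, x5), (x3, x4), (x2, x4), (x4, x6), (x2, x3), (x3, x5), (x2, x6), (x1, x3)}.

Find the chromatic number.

x2, x3, x4, x5 are mutually adjacent (a clique of size 4), so at least 4 colors are needed.
A valid assignment using 4 colors: x1=1, x2=2, x3=3, x4=1, x5=4, x6=3. No two adjacent vertices share a color.

4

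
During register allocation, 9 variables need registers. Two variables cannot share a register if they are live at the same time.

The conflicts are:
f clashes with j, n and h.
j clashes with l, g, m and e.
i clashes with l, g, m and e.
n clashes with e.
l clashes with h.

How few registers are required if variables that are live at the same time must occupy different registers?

2

j and l conflict, so at least 2 registers are needed.
2 registers suffice: register 1 → {j, i, n, h}; register 2 → {f, l, g, m, e}. Each listed conflict is separated.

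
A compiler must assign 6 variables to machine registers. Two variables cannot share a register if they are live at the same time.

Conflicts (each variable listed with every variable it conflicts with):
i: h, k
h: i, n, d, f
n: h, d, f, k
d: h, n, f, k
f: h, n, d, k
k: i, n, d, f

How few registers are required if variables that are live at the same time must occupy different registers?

n, d, f, k are mutually in conflict, so at least 4 registers are needed.
4 registers suffice: register 1 → {i, f}; register 2 → {n}; register 3 → {h, k}; register 4 → {d}. No two conflicting variables share a register.

4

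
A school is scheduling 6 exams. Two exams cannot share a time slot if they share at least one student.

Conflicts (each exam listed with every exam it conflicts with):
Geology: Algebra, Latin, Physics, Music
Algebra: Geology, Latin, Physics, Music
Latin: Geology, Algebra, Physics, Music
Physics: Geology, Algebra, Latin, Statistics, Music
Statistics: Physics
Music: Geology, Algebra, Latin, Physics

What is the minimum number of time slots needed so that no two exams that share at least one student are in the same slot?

Geology, Algebra, Latin, Physics, Music are mutually in conflict, so at least 5 time slots are needed.
5 time slots suffice: time slot 1 → {Physics}; time slot 2 → {Latin, Statistics}; time slot 3 → {Music}; time slot 4 → {Algebra}; time slot 5 → {Geology}. No two conflicting exams share a time slot.

5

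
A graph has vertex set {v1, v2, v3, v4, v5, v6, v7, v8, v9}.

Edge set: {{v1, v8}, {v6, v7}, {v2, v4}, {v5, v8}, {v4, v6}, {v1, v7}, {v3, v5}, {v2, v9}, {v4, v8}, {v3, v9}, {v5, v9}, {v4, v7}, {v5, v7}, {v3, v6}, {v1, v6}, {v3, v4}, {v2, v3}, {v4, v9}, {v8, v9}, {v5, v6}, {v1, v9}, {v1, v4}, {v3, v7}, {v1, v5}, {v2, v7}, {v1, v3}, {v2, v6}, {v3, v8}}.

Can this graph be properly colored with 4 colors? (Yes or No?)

v1, v3, v5, v8, v9 form a clique, so at least 5 colors are needed.
So 4 colors are not enough.

No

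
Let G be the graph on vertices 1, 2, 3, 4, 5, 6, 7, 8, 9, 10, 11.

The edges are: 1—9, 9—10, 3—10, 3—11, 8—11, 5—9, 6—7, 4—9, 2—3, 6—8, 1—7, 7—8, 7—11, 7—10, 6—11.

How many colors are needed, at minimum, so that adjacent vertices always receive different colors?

4

6, 7, 8, 11 are mutually adjacent (a clique of size 4), so at least 4 colors are needed.
4 colors suffice: color a → {3, 7, 9}; color b → {1, 2, 4, 5, 10, 11}; color c → {8}; color d → {6}. Every edge joins two different colors.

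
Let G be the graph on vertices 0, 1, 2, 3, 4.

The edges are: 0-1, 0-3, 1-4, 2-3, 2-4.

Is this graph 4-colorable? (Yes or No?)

The chromatic number is 3. The cycle 4-1-0-3-2-4 has odd length 5, so it cannot be 2-colored; at least 3 colors are needed.
3 colors suffice: color red → {0, 4}; color blue → {1, 3}; color green → {2}.
Since 4 ≥ 3, a proper 4-coloring certainly exists.

Yes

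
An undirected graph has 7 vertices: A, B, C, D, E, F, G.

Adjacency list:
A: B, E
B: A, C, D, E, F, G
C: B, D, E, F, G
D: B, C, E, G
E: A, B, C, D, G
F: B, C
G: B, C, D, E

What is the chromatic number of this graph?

B, C, D, E, G are mutually adjacent (a clique of size 5), so at least 5 colors are needed.
5 colors suffice: color 1 → {B}; color 2 → {A, C}; color 3 → {E, F}; color 4 → {D}; color 5 → {G}. Each edge has distinct colors on its endpoints.

5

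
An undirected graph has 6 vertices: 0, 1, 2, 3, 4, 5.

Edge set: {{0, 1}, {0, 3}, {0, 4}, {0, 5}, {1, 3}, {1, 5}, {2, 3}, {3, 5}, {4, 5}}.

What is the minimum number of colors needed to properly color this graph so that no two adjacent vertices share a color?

4

0, 1, 3, 5 are pairwise adjacent (a clique of size 4), so at least 4 colors are needed.
4 colors suffice: color a → {3, 4}; color b → {0, 2}; color c → {5}; color d → {1}. No two adjacent vertices share a color.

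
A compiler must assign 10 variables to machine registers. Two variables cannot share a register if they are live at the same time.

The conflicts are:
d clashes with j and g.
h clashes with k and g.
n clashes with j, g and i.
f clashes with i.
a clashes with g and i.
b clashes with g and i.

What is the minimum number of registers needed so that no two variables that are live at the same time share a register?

2

d and j conflict, so at least 2 registers are needed.
Using 2 registers: d=2, h=2, n=2, f=2, j=1, a=2, k=1, b=2, g=1, i=1. No two conflicting variables share a register.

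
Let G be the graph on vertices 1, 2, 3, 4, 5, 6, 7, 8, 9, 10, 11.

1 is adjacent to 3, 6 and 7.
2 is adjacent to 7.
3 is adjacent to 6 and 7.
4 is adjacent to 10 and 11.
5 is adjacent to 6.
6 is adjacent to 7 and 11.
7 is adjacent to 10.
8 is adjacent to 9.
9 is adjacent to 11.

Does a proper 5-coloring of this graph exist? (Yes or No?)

The chromatic number is 4. 1, 3, 6, 7 are pairwise adjacent (a clique of size 4), so at least 4 colors are needed.
4 colors suffice: color red → {2, 6, 9, 10}; color blue → {5, 7, 8, 11}; color green → {1, 4}; color yellow → {3}.
Since 5 ≥ 4, a proper 5-coloring certainly exists.

Yes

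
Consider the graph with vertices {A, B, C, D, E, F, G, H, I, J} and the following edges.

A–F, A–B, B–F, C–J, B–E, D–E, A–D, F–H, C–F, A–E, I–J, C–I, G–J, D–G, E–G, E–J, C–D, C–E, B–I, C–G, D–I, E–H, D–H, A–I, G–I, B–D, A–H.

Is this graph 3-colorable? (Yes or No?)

No

C, D, G, I are mutually adjacent (a clique of size 4), so at least 4 colors are needed.
So 3 colors are not enough.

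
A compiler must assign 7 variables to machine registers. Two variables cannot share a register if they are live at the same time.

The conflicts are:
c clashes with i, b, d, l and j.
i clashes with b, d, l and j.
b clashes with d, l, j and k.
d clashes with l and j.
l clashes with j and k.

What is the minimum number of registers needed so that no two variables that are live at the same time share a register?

6

c, i, b, d, l, j pairwise conflict, so at least 6 registers are needed.
Using 6 registers: c=5, i=3, b=1, d=4, l=2, j=6, k=3. No two conflicting variables share a register.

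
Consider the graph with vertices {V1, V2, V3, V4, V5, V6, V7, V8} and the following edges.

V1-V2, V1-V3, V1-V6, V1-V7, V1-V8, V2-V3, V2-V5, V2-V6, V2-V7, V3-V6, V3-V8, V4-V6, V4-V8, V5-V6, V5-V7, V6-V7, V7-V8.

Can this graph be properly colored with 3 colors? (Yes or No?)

V2, V5, V6, V7 form a clique, so at least 4 colors are needed.
So 3 colors are not enough.

No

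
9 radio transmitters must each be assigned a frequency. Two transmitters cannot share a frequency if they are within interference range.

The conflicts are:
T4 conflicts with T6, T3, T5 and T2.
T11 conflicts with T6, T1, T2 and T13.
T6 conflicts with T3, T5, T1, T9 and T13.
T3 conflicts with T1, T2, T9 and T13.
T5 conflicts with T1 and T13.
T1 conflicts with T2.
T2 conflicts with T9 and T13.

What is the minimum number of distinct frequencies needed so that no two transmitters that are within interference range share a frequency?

T6, T5, T13 all conflict with each other, so at least 3 frequencies are needed.
A valid assignment using 3 frequencies: T4=3, T11=2, T6=1, T3=2, T5=2, T1=3, T2=1, T9=3, T13=3. No two conflicting transmitters share a frequency.

3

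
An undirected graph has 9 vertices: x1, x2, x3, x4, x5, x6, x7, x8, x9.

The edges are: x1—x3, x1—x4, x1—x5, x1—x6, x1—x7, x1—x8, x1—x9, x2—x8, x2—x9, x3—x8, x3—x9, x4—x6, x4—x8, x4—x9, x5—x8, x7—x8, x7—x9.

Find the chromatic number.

x1, x4, x9 are mutually adjacent, so at least 3 colors are needed.
3 colors suffice: color 1 → {x1, x2}; color 2 → {x6, x8, x9}; color 3 → {x3, x4, x5, x7}. No two adjacent vertices share a color.

3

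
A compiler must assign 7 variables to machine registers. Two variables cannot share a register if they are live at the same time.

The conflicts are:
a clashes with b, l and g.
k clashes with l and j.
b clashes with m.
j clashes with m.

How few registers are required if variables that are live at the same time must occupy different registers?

j and m conflict, so at least 2 registers are needed.
2 registers suffice: register 1 → {a, k, m}; register 2 → {b, l, g, j}. Every pair that conflicts lands in different registers.

2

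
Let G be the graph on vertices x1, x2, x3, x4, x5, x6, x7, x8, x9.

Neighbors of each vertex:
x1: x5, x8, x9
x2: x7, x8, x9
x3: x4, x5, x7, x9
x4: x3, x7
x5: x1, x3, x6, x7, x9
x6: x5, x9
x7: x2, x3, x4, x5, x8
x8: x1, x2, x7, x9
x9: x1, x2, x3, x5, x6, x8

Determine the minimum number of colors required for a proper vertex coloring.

x3, x4, x7 form a triangle, so at least 3 colors are needed.
3 colors suffice: color 1 → {x7, x9}; color 2 → {x4, x5, x8}; color 3 → {x1, x2, x3, x6}. Each edge has distinct colors on its endpoints.

3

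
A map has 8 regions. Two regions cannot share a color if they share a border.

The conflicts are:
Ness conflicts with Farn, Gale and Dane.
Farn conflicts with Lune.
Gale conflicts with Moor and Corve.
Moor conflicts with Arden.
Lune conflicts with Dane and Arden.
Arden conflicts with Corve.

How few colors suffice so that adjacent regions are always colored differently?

Gale and Corve conflict, so at least 2 colors are needed.
A valid assignment using 2 colors: Ness=2, Farn=1, Gale=1, Moor=2, Lune=2, Dane=1, Arden=1, Corve=2. Every pair that conflicts lands in different colors.

2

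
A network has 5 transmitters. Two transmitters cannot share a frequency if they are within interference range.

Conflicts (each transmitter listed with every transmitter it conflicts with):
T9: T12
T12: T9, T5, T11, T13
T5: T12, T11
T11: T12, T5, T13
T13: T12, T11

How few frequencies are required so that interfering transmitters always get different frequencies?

3

T12, T11, T13 pairwise conflict, so at least 3 frequencies are needed.
3 frequencies suffice: frequency 1 → {T12}; frequency 2 → {T9, T11}; frequency 3 → {T5, T13}. Each listed conflict is separated.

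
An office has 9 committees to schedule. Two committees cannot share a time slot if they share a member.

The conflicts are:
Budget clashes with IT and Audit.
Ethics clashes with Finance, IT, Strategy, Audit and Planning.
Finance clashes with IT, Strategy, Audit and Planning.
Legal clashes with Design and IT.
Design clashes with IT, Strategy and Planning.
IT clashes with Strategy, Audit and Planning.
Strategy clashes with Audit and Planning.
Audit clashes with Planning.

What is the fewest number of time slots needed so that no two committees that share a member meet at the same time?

Ethics, Finance, IT, Strategy, Audit, Planning all conflict with each other, so at least 6 time slots are needed.
6 time slots suffice: time slot 1 → {IT}; time slot 2 → {Design, Audit}; time slot 3 → {Budget, Legal, Planning}; time slot 4 → {Strategy}; time slot 5 → {Finance}; time slot 6 → {Ethics}. Every pair that conflicts lands in different time slots.

6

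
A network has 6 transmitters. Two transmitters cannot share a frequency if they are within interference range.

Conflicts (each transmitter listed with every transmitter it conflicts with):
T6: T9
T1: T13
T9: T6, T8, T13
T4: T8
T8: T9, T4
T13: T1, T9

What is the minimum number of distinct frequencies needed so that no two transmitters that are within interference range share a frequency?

2

T4 and T8 conflict, so at least 2 frequencies are needed.
Using 2 frequencies: T6=2, T1=1, T9=1, T4=1, T8=2, T13=2. No two conflicting transmitters share a frequency.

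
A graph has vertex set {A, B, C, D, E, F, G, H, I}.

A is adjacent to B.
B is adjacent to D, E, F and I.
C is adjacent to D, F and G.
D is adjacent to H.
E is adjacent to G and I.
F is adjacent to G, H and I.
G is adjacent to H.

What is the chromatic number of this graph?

F, G, H form a triangle, so at least 3 colors are needed.
3 colors suffice: color 1 → {A, D, E, F}; color 2 → {B, G}; color 3 → {C, H, I}. Each edge has distinct colors on its endpoints.

3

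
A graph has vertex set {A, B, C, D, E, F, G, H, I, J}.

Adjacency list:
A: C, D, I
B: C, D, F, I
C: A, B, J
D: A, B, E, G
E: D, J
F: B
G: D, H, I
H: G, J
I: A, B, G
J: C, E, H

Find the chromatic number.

The cycle D-G-H-J-E-D has odd length 5, so it cannot be 2-colored; at least 3 colors are needed.
A valid assignment using 3 colors: A=blue, B=blue, C=green, D=red, E=blue, F=red, G=blue, H=green, I=red, J=red. Every edge joins two different colors.

3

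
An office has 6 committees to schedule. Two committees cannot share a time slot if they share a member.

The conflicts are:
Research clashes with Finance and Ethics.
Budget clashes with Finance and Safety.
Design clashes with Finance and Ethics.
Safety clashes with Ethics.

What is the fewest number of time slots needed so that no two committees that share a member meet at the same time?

3

The cycle Ethics-Safety-Budget-Finance-Design-Ethics has odd length 5, so it cannot be 2-colored; at least 3 time slots are needed.
3 time slots suffice: time slot 1 → {Finance, Ethics}; time slot 2 → {Research, Budget, Design}; time slot 3 → {Safety}. No two conflicting committees share a time slot.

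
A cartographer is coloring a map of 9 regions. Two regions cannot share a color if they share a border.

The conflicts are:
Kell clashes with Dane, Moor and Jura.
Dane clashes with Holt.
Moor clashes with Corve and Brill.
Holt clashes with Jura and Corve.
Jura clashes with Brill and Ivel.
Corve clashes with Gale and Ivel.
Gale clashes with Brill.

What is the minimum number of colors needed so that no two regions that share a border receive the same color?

3

The cycle Gale-Brill-Jura-Holt-Corve-Gale has odd length 5, so it cannot be 2-colored; at least 3 colors are needed.
3 colors suffice: color 1 → {Dane, Jura, Corve}; color 2 → {Kell, Holt, Brill, Ivel}; color 3 → {Moor, Gale}. Every pair that conflicts lands in different colors.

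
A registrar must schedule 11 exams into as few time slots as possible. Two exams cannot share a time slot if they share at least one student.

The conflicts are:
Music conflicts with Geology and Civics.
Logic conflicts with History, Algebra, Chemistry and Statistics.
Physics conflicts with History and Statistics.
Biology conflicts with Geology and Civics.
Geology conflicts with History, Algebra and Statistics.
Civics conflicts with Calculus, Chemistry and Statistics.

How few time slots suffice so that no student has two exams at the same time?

Music and Civics conflict, so at least 2 time slots are needed.
2 time slots suffice: time slot 1 → {Logic, Physics, Geology, Civics}; time slot 2 → {Music, Biology, History, Algebra, Calculus, Chemistry, Statistics}. Each listed conflict is separated.

2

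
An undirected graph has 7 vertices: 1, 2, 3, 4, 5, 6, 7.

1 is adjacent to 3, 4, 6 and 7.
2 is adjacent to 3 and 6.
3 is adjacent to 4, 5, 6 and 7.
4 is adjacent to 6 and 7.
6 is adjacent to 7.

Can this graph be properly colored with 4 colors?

1, 3, 4, 6, 7 are pairwise adjacent (a clique of size 5), so at least 5 colors are needed.
So 4 colors are not enough.

No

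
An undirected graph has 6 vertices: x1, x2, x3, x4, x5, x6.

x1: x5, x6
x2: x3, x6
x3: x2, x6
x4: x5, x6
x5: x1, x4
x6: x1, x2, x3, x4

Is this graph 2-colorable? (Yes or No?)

No

x2, x3, x6 are pairwise adjacent, so at least 3 colors are needed.
So 2 colors are not enough.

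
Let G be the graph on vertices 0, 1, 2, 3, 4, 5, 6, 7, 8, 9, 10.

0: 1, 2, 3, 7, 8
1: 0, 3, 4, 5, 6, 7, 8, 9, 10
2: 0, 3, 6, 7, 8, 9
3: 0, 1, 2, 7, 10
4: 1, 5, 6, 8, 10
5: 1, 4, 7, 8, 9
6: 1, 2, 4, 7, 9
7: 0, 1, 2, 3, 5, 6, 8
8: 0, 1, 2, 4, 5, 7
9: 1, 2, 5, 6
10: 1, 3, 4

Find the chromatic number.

4

0, 1, 3, 7 are mutually adjacent (a clique of size 4), so at least 4 colors are needed.
4 colors suffice: color red → {1, 2}; color blue → {4, 7, 9}; color green → {3, 6, 8}; color yellow → {0, 5, 10}. No two adjacent vertices share a color.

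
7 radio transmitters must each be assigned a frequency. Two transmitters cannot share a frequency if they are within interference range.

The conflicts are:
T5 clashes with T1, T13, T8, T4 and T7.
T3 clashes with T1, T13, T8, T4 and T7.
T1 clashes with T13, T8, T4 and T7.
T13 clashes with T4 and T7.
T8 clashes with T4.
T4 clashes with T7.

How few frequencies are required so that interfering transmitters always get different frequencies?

T3, T1, T13, T4, T7 all conflict with each other, so at least 5 frequencies are needed.
5 frequencies suffice: frequency 1 → {T1}; frequency 2 → {T4}; frequency 3 → {T8, T7}; frequency 4 → {T5, T3}; frequency 5 → {T13}. Every pair that conflicts lands in different frequencies.

5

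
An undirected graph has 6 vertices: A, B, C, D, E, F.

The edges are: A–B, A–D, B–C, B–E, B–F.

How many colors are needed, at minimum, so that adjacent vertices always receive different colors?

2

A and D are adjacent, so at least 2 colors are needed.
A valid assignment using 2 colors: A=blue, B=red, C=blue, D=red, E=blue, F=blue. No two adjacent vertices share a color.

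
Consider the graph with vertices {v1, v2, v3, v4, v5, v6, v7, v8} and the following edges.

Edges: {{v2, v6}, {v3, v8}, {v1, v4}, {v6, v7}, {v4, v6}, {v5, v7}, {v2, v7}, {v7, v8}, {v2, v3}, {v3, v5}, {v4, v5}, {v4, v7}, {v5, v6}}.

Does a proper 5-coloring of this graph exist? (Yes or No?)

Yes

The chromatic number is 4. v4, v5, v6, v7 are pairwise adjacent (a clique of size 4), so at least 4 colors are needed.
4 colors suffice: color red → {v1, v3, v7}; color blue → {v6, v8}; color green → {v2, v4}; color yellow → {v5}.
Since 5 ≥ 4, a proper 5-coloring certainly exists.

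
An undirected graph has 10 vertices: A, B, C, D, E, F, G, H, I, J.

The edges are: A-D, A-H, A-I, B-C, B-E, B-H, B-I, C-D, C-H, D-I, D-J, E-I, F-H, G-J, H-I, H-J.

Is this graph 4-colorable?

Yes

The chromatic number is 3. A, D, I are pairwise adjacent, so at least 3 colors are needed.
One proper 3-coloring: A=green, B=green, C=blue, D=red, E=red, F=blue, G=red, H=red, I=blue, J=blue.
Since 4 ≥ 3, a proper 4-coloring certainly exists.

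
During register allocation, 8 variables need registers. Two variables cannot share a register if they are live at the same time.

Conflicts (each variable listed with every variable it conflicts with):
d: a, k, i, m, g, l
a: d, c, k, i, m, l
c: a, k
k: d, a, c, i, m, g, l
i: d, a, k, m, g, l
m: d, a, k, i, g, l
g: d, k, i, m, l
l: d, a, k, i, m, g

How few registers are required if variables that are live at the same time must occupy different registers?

d, k, i, m, g, l are mutually in conflict, so at least 6 registers are needed.
A valid assignment using 6 registers: d=4, a=2, c=3, k=1, i=5, m=3, g=2, l=6. No two conflicting variables share a register.

6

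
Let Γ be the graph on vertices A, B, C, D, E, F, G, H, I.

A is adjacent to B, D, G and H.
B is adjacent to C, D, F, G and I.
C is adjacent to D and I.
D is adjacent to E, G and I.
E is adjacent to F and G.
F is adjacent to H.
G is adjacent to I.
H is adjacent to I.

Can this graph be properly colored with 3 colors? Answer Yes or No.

B, D, G, I are mutually adjacent (a clique of size 4), so at least 4 colors are needed.
So 3 colors are not enough.

No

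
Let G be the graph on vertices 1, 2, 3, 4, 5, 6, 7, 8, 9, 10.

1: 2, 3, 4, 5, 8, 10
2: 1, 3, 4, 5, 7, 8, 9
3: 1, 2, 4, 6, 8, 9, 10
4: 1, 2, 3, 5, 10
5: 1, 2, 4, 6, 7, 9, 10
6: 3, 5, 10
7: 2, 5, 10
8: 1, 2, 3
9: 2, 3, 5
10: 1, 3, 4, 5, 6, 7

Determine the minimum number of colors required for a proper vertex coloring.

1, 3, 4, 10 form a clique, so at least 4 colors are needed.
4 colors suffice: color a → {3, 5}; color b → {2, 10}; color c → {1, 6, 7, 9}; color d → {4, 8}. No two adjacent vertices share a color.

4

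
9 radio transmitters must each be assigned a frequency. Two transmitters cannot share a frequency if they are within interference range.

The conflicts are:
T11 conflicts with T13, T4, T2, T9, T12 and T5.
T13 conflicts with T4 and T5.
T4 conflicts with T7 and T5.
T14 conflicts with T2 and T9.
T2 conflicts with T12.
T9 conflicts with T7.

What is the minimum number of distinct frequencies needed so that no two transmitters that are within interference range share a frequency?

4

T11, T13, T4, T5 are mutually in conflict, so at least 4 frequencies are needed.
A valid assignment using 4 frequencies: T11=1, T13=3, T4=2, T14=1, T2=2, T9=2, T12=3, T7=1, T5=4. Every pair that conflicts lands in different frequencies.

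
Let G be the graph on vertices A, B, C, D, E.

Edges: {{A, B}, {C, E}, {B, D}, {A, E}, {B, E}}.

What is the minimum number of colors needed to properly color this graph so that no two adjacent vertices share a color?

A, B, E are pairwise adjacent, so at least 3 colors are needed.
3 colors suffice: A=3, B=1, C=1, D=2, E=2. Each edge has distinct colors on its endpoints.

3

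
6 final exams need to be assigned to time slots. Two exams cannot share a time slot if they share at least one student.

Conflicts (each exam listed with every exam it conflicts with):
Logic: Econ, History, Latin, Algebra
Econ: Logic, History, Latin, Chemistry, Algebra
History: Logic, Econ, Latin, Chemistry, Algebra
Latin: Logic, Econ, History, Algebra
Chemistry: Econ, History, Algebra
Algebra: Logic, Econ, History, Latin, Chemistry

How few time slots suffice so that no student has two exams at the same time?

Logic, Econ, History, Latin, Algebra all conflict with each other, so at least 5 time slots are needed.
5 time slots suffice: time slot 1 → {Econ}; time slot 2 → {Algebra}; time slot 3 → {History}; time slot 4 → {Logic, Chemistry}; time slot 5 → {Latin}. Every pair that conflicts lands in different time slots.

5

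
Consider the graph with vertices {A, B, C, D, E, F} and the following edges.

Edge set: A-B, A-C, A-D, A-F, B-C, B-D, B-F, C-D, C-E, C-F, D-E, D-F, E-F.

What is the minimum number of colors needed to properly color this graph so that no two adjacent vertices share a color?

5

A, B, C, D, F are mutually adjacent (a clique of size 5), so at least 5 colors are needed.
5 colors suffice: color 1 → {D}; color 2 → {F}; color 3 → {C}; color 4 → {B, E}; color 5 → {A}. Every edge joins two different colors.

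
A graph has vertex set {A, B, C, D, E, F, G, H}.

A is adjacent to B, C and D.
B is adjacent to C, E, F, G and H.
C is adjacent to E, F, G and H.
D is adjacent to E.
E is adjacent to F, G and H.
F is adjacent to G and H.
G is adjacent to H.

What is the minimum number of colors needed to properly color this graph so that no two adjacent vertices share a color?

6

B, C, E, F, G, H are pairwise adjacent (a clique of size 6), so at least 6 colors are needed.
6 colors suffice: color 1 → {C, D}; color 2 → {A, E}; color 3 → {B}; color 4 → {G}; color 5 → {H}; color 6 → {F}. Each edge has distinct colors on its endpoints.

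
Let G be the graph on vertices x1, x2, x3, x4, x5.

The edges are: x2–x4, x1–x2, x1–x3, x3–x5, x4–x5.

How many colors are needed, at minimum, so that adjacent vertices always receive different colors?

3

The cycle x1-x3-x5-x4-x2-x1 has odd length 5, so it cannot be 2-colored; at least 3 colors are needed.
3 colors suffice: color red → {x1, x5}; color blue → {x3, x4}; color green → {x2}. No two adjacent vertices share a color.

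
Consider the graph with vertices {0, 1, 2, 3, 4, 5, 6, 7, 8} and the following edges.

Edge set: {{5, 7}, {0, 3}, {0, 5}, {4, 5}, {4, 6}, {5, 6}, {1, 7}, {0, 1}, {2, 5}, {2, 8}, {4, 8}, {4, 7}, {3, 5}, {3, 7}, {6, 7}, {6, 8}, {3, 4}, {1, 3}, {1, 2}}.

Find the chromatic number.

4, 5, 6, 7 are pairwise adjacent (a clique of size 4), so at least 4 colors are needed.
4 colors suffice: color a → {1, 5, 8}; color b → {0, 2, 7}; color c → {3, 6}; color d → {4}. Each edge has distinct colors on its endpoints.

4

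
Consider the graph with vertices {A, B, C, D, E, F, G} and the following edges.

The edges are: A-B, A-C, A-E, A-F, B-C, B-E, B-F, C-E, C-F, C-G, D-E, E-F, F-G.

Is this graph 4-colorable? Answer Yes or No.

A, B, C, E, F are mutually adjacent (a clique of size 5), so at least 5 colors are needed.
So 4 colors are not enough.

No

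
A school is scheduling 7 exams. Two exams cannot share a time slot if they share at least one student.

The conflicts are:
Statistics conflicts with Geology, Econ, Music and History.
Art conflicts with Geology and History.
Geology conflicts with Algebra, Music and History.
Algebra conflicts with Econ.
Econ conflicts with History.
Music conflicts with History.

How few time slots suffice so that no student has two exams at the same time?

Statistics, Geology, Music, History all conflict with each other, so at least 4 time slots are needed.
A valid assignment using 4 time slots: Statistics=3, Art=3, Geology=1, Algebra=2, Econ=1, Music=4, History=2. Each listed conflict is separated.

4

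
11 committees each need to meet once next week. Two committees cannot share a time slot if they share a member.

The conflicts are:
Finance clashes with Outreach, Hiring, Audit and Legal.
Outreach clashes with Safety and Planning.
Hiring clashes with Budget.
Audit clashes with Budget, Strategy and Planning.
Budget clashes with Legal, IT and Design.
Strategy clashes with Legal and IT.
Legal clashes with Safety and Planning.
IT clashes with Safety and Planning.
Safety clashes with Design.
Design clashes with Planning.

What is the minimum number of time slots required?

2

Design and Planning conflict, so at least 2 time slots are needed.
A valid assignment using 2 time slots: Finance=1, Outreach=2, Hiring=2, Audit=2, Budget=1, Strategy=1, Legal=2, IT=2, Safety=1, Design=2, Planning=1. Every pair that conflicts lands in different time slots.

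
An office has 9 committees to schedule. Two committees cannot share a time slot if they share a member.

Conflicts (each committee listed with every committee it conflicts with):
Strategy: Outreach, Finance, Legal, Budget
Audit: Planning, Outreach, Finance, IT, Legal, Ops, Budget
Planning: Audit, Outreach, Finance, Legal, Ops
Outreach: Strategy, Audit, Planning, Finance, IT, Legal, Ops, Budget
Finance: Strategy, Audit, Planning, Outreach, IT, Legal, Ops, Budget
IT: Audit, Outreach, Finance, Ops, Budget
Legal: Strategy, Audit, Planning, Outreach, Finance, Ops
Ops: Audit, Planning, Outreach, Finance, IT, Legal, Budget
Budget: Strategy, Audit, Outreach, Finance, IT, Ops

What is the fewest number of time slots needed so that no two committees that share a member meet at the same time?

Audit, Outreach, Finance, IT, Ops, Budget pairwise conflict, so at least 6 time slots are needed.
6 time slots suffice: Strategy=3, Audit=3, Planning=6, Outreach=2, Finance=1, IT=6, Legal=5, Ops=4, Budget=5. Each listed conflict is separated.

6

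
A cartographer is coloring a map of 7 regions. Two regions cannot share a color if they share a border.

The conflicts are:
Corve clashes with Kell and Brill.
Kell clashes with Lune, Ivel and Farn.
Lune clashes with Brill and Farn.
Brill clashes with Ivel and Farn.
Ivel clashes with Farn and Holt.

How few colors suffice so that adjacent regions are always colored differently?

Brill, Ivel, Farn pairwise conflict, so at least 3 colors are needed.
3 colors suffice: color 1 → {Corve, Lune, Ivel}; color 2 → {Kell, Brill, Holt}; color 3 → {Farn}. Every pair that conflicts lands in different colors.

3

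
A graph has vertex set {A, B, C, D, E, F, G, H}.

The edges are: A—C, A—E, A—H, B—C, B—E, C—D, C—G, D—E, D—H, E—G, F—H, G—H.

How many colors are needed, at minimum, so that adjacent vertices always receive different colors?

C and D are adjacent, so at least 2 colors are needed.
One proper 2-coloring: A=2, B=2, C=1, D=2, E=1, F=2, G=2, H=1. No two adjacent vertices share a color.

2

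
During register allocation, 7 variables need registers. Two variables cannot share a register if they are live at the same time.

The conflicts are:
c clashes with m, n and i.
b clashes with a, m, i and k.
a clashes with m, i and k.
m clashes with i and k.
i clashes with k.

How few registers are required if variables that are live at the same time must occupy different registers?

b, a, m, i, k all conflict with each other, so at least 5 registers are needed.
Using 5 registers: c=3, b=5, a=3, m=2, n=1, i=1, k=4. Each listed conflict is separated.

5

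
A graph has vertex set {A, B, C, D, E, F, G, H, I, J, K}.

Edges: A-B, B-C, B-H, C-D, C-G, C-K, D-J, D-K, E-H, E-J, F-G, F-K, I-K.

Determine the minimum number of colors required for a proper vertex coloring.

3

C, D, K are mutually adjacent, so at least 3 colors are needed.
3 colors suffice: color red → {B, E, G, K}; color blue → {A, C, F, H, I, J}; color green → {D}. Each edge has distinct colors on its endpoints.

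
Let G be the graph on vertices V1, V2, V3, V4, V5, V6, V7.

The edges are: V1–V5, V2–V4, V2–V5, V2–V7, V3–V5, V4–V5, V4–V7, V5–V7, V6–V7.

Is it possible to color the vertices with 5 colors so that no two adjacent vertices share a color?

Yes

The chromatic number is 4. V2, V4, V5, V7 form a clique, so at least 4 colors are needed.
4 colors suffice: color 1 → {V5, V6}; color 2 → {V1, V3, V7}; color 3 → {V4}; color 4 → {V2}.
Since 5 ≥ 4, a proper 5-coloring certainly exists.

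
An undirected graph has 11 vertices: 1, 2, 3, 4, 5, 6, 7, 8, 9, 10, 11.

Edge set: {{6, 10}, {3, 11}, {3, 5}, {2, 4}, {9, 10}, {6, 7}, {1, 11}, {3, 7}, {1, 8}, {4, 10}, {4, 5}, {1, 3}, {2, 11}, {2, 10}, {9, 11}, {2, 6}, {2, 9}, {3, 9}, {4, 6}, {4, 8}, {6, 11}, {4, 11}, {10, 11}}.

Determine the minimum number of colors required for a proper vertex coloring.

2, 4, 6, 10, 11 are mutually adjacent (a clique of size 5), so at least 5 colors are needed.
One proper 5-coloring: 1=green, 2=green, 3=blue, 4=blue, 5=red, 6=yellow, 7=red, 8=red, 9=yellow, 10=purple, 11=red. Each edge has distinct colors on its endpoints.

5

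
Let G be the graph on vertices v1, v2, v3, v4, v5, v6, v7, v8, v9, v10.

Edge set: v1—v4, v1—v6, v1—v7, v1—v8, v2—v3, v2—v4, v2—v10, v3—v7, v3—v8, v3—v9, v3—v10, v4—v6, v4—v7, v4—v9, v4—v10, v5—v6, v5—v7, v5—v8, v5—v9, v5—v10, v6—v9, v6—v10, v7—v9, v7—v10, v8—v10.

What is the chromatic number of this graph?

v5, v6, v10 are mutually adjacent, so at least 3 colors are needed.
One proper 3-coloring: v1=1, v2=2, v3=3, v4=3, v5=3, v6=2, v7=2, v8=2, v9=1, v10=1. Every edge joins two different colors.

3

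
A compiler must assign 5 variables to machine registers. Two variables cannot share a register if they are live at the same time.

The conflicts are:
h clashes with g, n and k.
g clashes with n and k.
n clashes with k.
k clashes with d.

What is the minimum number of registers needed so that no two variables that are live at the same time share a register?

4

h, g, n, k are mutually in conflict, so at least 4 registers are needed.
Using 4 registers: h=3, g=2, n=4, k=1, d=2. Every pair that conflicts lands in different registers.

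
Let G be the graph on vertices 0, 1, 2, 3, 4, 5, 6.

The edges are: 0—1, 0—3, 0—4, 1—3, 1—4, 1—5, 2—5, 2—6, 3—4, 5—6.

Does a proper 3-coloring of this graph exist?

No

0, 1, 3, 4 form a clique, so at least 4 colors are needed.
So 3 colors are not enough.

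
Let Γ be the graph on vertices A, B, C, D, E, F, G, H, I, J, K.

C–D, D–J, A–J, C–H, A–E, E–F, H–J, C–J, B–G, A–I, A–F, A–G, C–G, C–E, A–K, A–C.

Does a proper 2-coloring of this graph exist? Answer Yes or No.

A, C, G are pairwise adjacent, so at least 3 colors are needed.
So 2 colors are not enough.

No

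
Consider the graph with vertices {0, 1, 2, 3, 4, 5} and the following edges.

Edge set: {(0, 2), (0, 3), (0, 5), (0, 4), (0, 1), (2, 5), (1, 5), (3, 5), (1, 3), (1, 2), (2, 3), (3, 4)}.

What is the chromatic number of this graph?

0, 1, 2, 3, 5 are mutually adjacent (a clique of size 5), so at least 5 colors are needed.
5 colors suffice: color red → {3}; color blue → {0}; color green → {1, 4}; color yellow → {5}; color purple → {2}. Every edge joins two different colors.

5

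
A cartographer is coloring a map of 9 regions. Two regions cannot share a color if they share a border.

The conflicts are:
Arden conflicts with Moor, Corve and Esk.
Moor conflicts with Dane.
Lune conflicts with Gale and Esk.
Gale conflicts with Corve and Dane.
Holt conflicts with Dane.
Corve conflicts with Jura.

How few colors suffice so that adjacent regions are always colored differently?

3

The cycle Corve-Arden-Esk-Lune-Gale-Corve has odd length 5, so it cannot be 2-colored; at least 3 colors are needed.
3 colors suffice: color 1 → {Arden, Gale, Holt, Jura}; color 2 → {Corve, Dane, Esk}; color 3 → {Moor, Lune}. Each listed conflict is separated.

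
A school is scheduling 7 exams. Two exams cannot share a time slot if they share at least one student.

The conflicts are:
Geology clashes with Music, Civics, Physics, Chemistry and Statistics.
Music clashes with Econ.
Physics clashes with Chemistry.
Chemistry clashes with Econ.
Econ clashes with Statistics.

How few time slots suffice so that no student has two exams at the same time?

Geology, Physics, Chemistry all conflict with each other, so at least 3 time slots are needed.
3 time slots suffice: time slot 1 → {Geology, Econ}; time slot 2 → {Music, Civics, Chemistry, Statistics}; time slot 3 → {Physics}. Every pair that conflicts lands in different time slots.

3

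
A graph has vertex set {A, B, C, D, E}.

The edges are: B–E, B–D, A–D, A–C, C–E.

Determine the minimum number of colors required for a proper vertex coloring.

The cycle E-B-D-A-C-E has odd length 5, so it cannot be 2-colored; at least 3 colors are needed.
3 colors suffice: A=blue, B=blue, C=red, D=red, E=green. Every edge joins two different colors.

3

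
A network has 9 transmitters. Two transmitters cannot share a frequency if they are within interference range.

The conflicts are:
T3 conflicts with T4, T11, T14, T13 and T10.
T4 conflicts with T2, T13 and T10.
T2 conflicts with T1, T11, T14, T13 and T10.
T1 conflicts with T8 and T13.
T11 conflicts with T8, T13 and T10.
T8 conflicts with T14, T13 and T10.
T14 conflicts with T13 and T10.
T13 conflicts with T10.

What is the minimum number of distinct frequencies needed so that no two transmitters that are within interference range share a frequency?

T11, T8, T13, T10 pairwise conflict, so at least 4 frequencies are needed.
4 frequencies suffice: frequency 1 → {T13}; frequency 2 → {T1, T10}; frequency 3 → {T3, T2, T8}; frequency 4 → {T4, T11, T14}. Each listed conflict is separated.

4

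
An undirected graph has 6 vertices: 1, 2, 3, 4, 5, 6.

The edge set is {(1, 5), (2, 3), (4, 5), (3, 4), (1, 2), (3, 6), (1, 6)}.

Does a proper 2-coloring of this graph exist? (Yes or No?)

No

The cycle 3-6-1-5-4-3 has odd length 5, so it cannot be 2-colored; at least 3 colors are needed.
So 2 colors are not enough.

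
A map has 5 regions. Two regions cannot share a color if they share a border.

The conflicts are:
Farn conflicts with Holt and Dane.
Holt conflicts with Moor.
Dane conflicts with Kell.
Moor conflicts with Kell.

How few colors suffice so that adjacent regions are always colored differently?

The cycle Kell-Dane-Farn-Holt-Moor-Kell has odd length 5, so it cannot be 2-colored; at least 3 colors are needed.
3 colors suffice: Farn=1, Holt=2, Dane=2, Moor=1, Kell=3. Each listed conflict is separated.

3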